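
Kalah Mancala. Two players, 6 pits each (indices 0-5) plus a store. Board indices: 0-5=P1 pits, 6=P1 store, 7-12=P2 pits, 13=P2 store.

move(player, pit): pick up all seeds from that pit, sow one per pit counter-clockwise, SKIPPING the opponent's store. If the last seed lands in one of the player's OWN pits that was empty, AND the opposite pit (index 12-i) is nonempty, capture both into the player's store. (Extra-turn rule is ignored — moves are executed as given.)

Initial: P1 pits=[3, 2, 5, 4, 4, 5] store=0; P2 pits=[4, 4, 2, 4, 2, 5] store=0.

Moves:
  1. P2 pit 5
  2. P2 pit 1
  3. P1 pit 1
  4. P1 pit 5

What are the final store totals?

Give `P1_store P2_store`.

Move 1: P2 pit5 -> P1=[4,3,6,5,4,5](0) P2=[4,4,2,4,2,0](1)
Move 2: P2 pit1 -> P1=[0,3,6,5,4,5](0) P2=[4,0,3,5,3,0](6)
Move 3: P1 pit1 -> P1=[0,0,7,6,5,5](0) P2=[4,0,3,5,3,0](6)
Move 4: P1 pit5 -> P1=[0,0,7,6,5,0](1) P2=[5,1,4,6,3,0](6)

Answer: 1 6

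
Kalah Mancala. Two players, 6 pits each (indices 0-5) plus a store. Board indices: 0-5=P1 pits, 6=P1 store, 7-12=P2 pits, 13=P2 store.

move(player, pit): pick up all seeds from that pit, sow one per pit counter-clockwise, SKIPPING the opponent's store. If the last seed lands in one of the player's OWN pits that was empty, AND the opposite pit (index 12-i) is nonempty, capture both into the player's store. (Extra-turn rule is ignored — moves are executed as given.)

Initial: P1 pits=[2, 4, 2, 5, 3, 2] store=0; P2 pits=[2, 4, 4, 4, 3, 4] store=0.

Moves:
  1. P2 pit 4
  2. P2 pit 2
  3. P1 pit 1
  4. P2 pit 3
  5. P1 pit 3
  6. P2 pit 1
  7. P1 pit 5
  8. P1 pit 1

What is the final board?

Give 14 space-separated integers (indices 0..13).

Answer: 4 0 4 0 5 0 2 4 1 3 1 3 8 4

Derivation:
Move 1: P2 pit4 -> P1=[3,4,2,5,3,2](0) P2=[2,4,4,4,0,5](1)
Move 2: P2 pit2 -> P1=[3,4,2,5,3,2](0) P2=[2,4,0,5,1,6](2)
Move 3: P1 pit1 -> P1=[3,0,3,6,4,3](0) P2=[2,4,0,5,1,6](2)
Move 4: P2 pit3 -> P1=[4,1,3,6,4,3](0) P2=[2,4,0,0,2,7](3)
Move 5: P1 pit3 -> P1=[4,1,3,0,5,4](1) P2=[3,5,1,0,2,7](3)
Move 6: P2 pit1 -> P1=[4,1,3,0,5,4](1) P2=[3,0,2,1,3,8](4)
Move 7: P1 pit5 -> P1=[4,1,3,0,5,0](2) P2=[4,1,3,1,3,8](4)
Move 8: P1 pit1 -> P1=[4,0,4,0,5,0](2) P2=[4,1,3,1,3,8](4)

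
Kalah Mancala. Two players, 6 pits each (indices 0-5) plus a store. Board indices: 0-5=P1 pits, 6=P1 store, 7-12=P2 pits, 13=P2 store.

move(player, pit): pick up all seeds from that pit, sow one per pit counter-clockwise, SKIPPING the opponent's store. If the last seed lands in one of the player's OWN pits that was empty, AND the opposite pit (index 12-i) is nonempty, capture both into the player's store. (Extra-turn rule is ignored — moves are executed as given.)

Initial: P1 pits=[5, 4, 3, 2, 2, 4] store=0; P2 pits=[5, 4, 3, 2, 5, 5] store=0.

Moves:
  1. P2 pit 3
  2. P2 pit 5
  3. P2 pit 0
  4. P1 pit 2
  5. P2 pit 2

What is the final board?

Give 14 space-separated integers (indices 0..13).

Move 1: P2 pit3 -> P1=[5,4,3,2,2,4](0) P2=[5,4,3,0,6,6](0)
Move 2: P2 pit5 -> P1=[6,5,4,3,3,4](0) P2=[5,4,3,0,6,0](1)
Move 3: P2 pit0 -> P1=[0,5,4,3,3,4](0) P2=[0,5,4,1,7,0](8)
Move 4: P1 pit2 -> P1=[0,5,0,4,4,5](1) P2=[0,5,4,1,7,0](8)
Move 5: P2 pit2 -> P1=[0,5,0,4,4,5](1) P2=[0,5,0,2,8,1](9)

Answer: 0 5 0 4 4 5 1 0 5 0 2 8 1 9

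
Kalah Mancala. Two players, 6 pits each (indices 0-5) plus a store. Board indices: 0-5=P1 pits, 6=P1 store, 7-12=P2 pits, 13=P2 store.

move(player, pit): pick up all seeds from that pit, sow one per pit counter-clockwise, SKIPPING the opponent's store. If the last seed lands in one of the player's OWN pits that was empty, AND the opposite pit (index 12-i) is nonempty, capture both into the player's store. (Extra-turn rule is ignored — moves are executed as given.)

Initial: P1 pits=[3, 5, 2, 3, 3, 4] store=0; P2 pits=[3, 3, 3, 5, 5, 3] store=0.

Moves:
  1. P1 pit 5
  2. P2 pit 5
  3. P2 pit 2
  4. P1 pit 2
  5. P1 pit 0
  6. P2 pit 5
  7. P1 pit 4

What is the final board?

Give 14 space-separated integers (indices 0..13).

Move 1: P1 pit5 -> P1=[3,5,2,3,3,0](1) P2=[4,4,4,5,5,3](0)
Move 2: P2 pit5 -> P1=[4,6,2,3,3,0](1) P2=[4,4,4,5,5,0](1)
Move 3: P2 pit2 -> P1=[4,6,2,3,3,0](1) P2=[4,4,0,6,6,1](2)
Move 4: P1 pit2 -> P1=[4,6,0,4,4,0](1) P2=[4,4,0,6,6,1](2)
Move 5: P1 pit0 -> P1=[0,7,1,5,5,0](1) P2=[4,4,0,6,6,1](2)
Move 6: P2 pit5 -> P1=[0,7,1,5,5,0](1) P2=[4,4,0,6,6,0](3)
Move 7: P1 pit4 -> P1=[0,7,1,5,0,1](2) P2=[5,5,1,6,6,0](3)

Answer: 0 7 1 5 0 1 2 5 5 1 6 6 0 3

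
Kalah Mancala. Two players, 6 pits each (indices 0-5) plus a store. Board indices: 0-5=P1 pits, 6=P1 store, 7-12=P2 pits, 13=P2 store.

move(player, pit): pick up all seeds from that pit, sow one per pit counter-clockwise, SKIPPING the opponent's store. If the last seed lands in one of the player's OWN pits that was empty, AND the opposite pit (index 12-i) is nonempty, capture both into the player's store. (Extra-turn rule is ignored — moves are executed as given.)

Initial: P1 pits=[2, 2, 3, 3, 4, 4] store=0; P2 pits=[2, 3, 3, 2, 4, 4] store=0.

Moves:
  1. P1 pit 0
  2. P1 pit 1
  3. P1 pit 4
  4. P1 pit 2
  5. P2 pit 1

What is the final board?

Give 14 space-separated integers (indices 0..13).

Move 1: P1 pit0 -> P1=[0,3,4,3,4,4](0) P2=[2,3,3,2,4,4](0)
Move 2: P1 pit1 -> P1=[0,0,5,4,5,4](0) P2=[2,3,3,2,4,4](0)
Move 3: P1 pit4 -> P1=[0,0,5,4,0,5](1) P2=[3,4,4,2,4,4](0)
Move 4: P1 pit2 -> P1=[0,0,0,5,1,6](2) P2=[4,4,4,2,4,4](0)
Move 5: P2 pit1 -> P1=[0,0,0,5,1,6](2) P2=[4,0,5,3,5,5](0)

Answer: 0 0 0 5 1 6 2 4 0 5 3 5 5 0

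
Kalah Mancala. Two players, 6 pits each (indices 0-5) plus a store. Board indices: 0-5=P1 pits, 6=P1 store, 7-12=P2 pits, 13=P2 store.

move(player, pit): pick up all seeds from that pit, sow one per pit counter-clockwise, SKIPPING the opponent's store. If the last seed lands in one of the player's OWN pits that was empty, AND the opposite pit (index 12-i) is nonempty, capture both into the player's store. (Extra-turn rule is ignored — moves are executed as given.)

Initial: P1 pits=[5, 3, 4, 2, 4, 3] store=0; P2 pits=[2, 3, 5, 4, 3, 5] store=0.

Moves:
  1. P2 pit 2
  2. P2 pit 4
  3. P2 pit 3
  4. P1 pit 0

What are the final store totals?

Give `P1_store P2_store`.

Move 1: P2 pit2 -> P1=[6,3,4,2,4,3](0) P2=[2,3,0,5,4,6](1)
Move 2: P2 pit4 -> P1=[7,4,4,2,4,3](0) P2=[2,3,0,5,0,7](2)
Move 3: P2 pit3 -> P1=[8,5,4,2,4,3](0) P2=[2,3,0,0,1,8](3)
Move 4: P1 pit0 -> P1=[0,6,5,3,5,4](1) P2=[3,4,0,0,1,8](3)

Answer: 1 3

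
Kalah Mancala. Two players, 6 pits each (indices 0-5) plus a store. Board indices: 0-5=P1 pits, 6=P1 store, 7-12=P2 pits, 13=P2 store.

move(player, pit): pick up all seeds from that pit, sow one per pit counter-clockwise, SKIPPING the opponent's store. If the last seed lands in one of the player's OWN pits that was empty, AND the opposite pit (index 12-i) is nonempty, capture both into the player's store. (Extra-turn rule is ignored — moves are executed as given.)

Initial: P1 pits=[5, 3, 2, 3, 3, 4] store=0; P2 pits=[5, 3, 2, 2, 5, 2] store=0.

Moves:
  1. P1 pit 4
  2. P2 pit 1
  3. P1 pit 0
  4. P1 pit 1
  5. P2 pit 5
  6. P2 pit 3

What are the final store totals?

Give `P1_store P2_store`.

Move 1: P1 pit4 -> P1=[5,3,2,3,0,5](1) P2=[6,3,2,2,5,2](0)
Move 2: P2 pit1 -> P1=[5,3,2,3,0,5](1) P2=[6,0,3,3,6,2](0)
Move 3: P1 pit0 -> P1=[0,4,3,4,1,6](1) P2=[6,0,3,3,6,2](0)
Move 4: P1 pit1 -> P1=[0,0,4,5,2,7](1) P2=[6,0,3,3,6,2](0)
Move 5: P2 pit5 -> P1=[1,0,4,5,2,7](1) P2=[6,0,3,3,6,0](1)
Move 6: P2 pit3 -> P1=[1,0,4,5,2,7](1) P2=[6,0,3,0,7,1](2)

Answer: 1 2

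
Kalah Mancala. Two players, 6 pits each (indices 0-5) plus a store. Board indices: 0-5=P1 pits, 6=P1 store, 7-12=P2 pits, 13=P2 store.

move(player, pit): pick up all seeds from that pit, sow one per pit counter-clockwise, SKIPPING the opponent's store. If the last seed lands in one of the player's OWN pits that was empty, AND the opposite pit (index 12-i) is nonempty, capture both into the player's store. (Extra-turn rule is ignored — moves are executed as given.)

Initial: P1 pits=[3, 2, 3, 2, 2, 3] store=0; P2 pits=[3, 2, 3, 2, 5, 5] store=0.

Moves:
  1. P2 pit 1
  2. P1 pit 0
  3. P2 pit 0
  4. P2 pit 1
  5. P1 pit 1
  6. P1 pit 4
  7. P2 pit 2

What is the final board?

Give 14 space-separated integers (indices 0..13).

Move 1: P2 pit1 -> P1=[3,2,3,2,2,3](0) P2=[3,0,4,3,5,5](0)
Move 2: P1 pit0 -> P1=[0,3,4,3,2,3](0) P2=[3,0,4,3,5,5](0)
Move 3: P2 pit0 -> P1=[0,3,4,3,2,3](0) P2=[0,1,5,4,5,5](0)
Move 4: P2 pit1 -> P1=[0,3,4,3,2,3](0) P2=[0,0,6,4,5,5](0)
Move 5: P1 pit1 -> P1=[0,0,5,4,3,3](0) P2=[0,0,6,4,5,5](0)
Move 6: P1 pit4 -> P1=[0,0,5,4,0,4](1) P2=[1,0,6,4,5,5](0)
Move 7: P2 pit2 -> P1=[1,1,5,4,0,4](1) P2=[1,0,0,5,6,6](1)

Answer: 1 1 5 4 0 4 1 1 0 0 5 6 6 1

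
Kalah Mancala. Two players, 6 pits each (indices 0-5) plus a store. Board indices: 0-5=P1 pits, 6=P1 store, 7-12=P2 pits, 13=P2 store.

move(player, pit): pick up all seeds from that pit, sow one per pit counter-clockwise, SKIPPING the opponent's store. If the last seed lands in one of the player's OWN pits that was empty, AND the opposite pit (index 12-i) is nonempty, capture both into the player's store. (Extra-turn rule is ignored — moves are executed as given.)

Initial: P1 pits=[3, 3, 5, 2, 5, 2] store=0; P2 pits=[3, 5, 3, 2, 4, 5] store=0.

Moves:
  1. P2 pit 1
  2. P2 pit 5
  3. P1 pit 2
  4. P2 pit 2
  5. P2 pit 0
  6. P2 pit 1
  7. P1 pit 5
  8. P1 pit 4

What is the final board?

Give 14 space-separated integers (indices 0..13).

Answer: 4 4 0 4 0 1 3 2 2 3 7 8 1 3

Derivation:
Move 1: P2 pit1 -> P1=[3,3,5,2,5,2](0) P2=[3,0,4,3,5,6](1)
Move 2: P2 pit5 -> P1=[4,4,6,3,6,2](0) P2=[3,0,4,3,5,0](2)
Move 3: P1 pit2 -> P1=[4,4,0,4,7,3](1) P2=[4,1,4,3,5,0](2)
Move 4: P2 pit2 -> P1=[4,4,0,4,7,3](1) P2=[4,1,0,4,6,1](3)
Move 5: P2 pit0 -> P1=[4,4,0,4,7,3](1) P2=[0,2,1,5,7,1](3)
Move 6: P2 pit1 -> P1=[4,4,0,4,7,3](1) P2=[0,0,2,6,7,1](3)
Move 7: P1 pit5 -> P1=[4,4,0,4,7,0](2) P2=[1,1,2,6,7,1](3)
Move 8: P1 pit4 -> P1=[4,4,0,4,0,1](3) P2=[2,2,3,7,8,1](3)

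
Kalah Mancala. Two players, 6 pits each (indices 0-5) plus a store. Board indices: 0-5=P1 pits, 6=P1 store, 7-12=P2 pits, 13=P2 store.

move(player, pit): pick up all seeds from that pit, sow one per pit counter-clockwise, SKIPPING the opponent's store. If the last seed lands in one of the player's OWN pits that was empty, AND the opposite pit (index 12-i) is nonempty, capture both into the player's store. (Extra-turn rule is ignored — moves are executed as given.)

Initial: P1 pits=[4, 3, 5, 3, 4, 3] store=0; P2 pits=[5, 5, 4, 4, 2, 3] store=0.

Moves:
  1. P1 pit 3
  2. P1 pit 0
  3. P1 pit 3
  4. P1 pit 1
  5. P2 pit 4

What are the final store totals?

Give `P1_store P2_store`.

Move 1: P1 pit3 -> P1=[4,3,5,0,5,4](1) P2=[5,5,4,4,2,3](0)
Move 2: P1 pit0 -> P1=[0,4,6,1,6,4](1) P2=[5,5,4,4,2,3](0)
Move 3: P1 pit3 -> P1=[0,4,6,0,7,4](1) P2=[5,5,4,4,2,3](0)
Move 4: P1 pit1 -> P1=[0,0,7,1,8,5](1) P2=[5,5,4,4,2,3](0)
Move 5: P2 pit4 -> P1=[0,0,7,1,8,5](1) P2=[5,5,4,4,0,4](1)

Answer: 1 1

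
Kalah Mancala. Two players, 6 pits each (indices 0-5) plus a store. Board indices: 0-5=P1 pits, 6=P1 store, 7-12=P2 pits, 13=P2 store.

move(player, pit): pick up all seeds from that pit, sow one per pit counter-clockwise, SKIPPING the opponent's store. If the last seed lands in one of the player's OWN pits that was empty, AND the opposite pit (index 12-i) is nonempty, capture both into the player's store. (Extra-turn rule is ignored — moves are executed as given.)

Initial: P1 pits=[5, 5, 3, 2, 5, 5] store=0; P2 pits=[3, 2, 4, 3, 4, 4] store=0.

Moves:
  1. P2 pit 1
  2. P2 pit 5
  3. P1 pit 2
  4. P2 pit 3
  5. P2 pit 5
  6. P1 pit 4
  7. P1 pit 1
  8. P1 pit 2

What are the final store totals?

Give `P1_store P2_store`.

Move 1: P2 pit1 -> P1=[5,5,3,2,5,5](0) P2=[3,0,5,4,4,4](0)
Move 2: P2 pit5 -> P1=[6,6,4,2,5,5](0) P2=[3,0,5,4,4,0](1)
Move 3: P1 pit2 -> P1=[6,6,0,3,6,6](1) P2=[3,0,5,4,4,0](1)
Move 4: P2 pit3 -> P1=[7,6,0,3,6,6](1) P2=[3,0,5,0,5,1](2)
Move 5: P2 pit5 -> P1=[7,6,0,3,6,6](1) P2=[3,0,5,0,5,0](3)
Move 6: P1 pit4 -> P1=[7,6,0,3,0,7](2) P2=[4,1,6,1,5,0](3)
Move 7: P1 pit1 -> P1=[7,0,1,4,1,8](3) P2=[5,1,6,1,5,0](3)
Move 8: P1 pit2 -> P1=[7,0,0,5,1,8](3) P2=[5,1,6,1,5,0](3)

Answer: 3 3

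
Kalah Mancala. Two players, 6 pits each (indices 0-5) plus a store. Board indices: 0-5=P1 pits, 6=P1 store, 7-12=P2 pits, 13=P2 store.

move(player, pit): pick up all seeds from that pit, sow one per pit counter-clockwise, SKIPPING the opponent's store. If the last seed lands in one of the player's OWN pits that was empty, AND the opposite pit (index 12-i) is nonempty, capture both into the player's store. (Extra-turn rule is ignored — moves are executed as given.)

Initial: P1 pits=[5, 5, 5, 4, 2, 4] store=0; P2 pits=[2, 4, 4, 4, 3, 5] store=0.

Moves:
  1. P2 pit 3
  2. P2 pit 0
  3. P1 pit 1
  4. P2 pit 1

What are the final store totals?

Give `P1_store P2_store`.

Move 1: P2 pit3 -> P1=[6,5,5,4,2,4](0) P2=[2,4,4,0,4,6](1)
Move 2: P2 pit0 -> P1=[6,5,5,4,2,4](0) P2=[0,5,5,0,4,6](1)
Move 3: P1 pit1 -> P1=[6,0,6,5,3,5](1) P2=[0,5,5,0,4,6](1)
Move 4: P2 pit1 -> P1=[6,0,6,5,3,5](1) P2=[0,0,6,1,5,7](2)

Answer: 1 2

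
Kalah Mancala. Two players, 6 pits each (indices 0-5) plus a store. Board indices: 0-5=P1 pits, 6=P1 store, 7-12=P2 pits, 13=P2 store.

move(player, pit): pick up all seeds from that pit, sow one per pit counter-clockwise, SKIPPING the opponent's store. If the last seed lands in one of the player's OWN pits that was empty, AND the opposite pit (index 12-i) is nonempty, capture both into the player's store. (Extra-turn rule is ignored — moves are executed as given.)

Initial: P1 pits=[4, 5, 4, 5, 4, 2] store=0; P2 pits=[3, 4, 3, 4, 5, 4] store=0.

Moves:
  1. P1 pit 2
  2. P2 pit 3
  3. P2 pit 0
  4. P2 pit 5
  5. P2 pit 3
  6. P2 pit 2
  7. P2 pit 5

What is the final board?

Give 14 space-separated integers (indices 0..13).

Move 1: P1 pit2 -> P1=[4,5,0,6,5,3](1) P2=[3,4,3,4,5,4](0)
Move 2: P2 pit3 -> P1=[5,5,0,6,5,3](1) P2=[3,4,3,0,6,5](1)
Move 3: P2 pit0 -> P1=[5,5,0,6,5,3](1) P2=[0,5,4,1,6,5](1)
Move 4: P2 pit5 -> P1=[6,6,1,7,5,3](1) P2=[0,5,4,1,6,0](2)
Move 5: P2 pit3 -> P1=[6,6,1,7,5,3](1) P2=[0,5,4,0,7,0](2)
Move 6: P2 pit2 -> P1=[6,6,1,7,5,3](1) P2=[0,5,0,1,8,1](3)
Move 7: P2 pit5 -> P1=[6,6,1,7,5,3](1) P2=[0,5,0,1,8,0](4)

Answer: 6 6 1 7 5 3 1 0 5 0 1 8 0 4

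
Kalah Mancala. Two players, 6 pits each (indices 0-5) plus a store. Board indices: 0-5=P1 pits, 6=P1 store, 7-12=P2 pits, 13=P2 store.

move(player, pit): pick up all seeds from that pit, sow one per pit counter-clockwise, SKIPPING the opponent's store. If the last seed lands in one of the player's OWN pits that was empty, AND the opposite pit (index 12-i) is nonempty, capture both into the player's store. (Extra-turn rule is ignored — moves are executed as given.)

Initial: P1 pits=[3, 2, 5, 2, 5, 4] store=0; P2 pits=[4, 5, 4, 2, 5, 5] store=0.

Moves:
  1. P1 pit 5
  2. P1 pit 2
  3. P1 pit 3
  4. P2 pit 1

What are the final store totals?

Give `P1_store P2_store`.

Move 1: P1 pit5 -> P1=[3,2,5,2,5,0](1) P2=[5,6,5,2,5,5](0)
Move 2: P1 pit2 -> P1=[3,2,0,3,6,1](2) P2=[6,6,5,2,5,5](0)
Move 3: P1 pit3 -> P1=[3,2,0,0,7,2](3) P2=[6,6,5,2,5,5](0)
Move 4: P2 pit1 -> P1=[4,2,0,0,7,2](3) P2=[6,0,6,3,6,6](1)

Answer: 3 1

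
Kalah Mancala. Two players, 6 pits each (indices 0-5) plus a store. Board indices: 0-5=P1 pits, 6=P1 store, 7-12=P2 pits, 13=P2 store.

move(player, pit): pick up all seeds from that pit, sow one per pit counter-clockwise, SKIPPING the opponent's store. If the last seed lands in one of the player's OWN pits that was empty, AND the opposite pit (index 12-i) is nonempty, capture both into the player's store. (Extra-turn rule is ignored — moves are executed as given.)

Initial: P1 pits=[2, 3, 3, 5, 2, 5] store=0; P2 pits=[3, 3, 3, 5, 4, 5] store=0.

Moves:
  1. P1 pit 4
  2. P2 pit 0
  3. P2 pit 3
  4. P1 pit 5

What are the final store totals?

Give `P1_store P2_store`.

Answer: 2 1

Derivation:
Move 1: P1 pit4 -> P1=[2,3,3,5,0,6](1) P2=[3,3,3,5,4,5](0)
Move 2: P2 pit0 -> P1=[2,3,3,5,0,6](1) P2=[0,4,4,6,4,5](0)
Move 3: P2 pit3 -> P1=[3,4,4,5,0,6](1) P2=[0,4,4,0,5,6](1)
Move 4: P1 pit5 -> P1=[3,4,4,5,0,0](2) P2=[1,5,5,1,6,6](1)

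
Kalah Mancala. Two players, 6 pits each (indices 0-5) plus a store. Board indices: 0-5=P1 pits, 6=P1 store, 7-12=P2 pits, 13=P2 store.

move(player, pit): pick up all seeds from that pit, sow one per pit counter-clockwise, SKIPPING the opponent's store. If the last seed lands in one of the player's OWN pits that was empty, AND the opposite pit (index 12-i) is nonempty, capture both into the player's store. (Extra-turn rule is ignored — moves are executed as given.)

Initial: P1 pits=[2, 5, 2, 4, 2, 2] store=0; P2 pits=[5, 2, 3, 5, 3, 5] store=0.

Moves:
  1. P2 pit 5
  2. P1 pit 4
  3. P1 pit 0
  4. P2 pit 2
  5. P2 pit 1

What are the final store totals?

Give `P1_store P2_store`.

Move 1: P2 pit5 -> P1=[3,6,3,5,2,2](0) P2=[5,2,3,5,3,0](1)
Move 2: P1 pit4 -> P1=[3,6,3,5,0,3](1) P2=[5,2,3,5,3,0](1)
Move 3: P1 pit0 -> P1=[0,7,4,6,0,3](1) P2=[5,2,3,5,3,0](1)
Move 4: P2 pit2 -> P1=[0,7,4,6,0,3](1) P2=[5,2,0,6,4,1](1)
Move 5: P2 pit1 -> P1=[0,7,4,6,0,3](1) P2=[5,0,1,7,4,1](1)

Answer: 1 1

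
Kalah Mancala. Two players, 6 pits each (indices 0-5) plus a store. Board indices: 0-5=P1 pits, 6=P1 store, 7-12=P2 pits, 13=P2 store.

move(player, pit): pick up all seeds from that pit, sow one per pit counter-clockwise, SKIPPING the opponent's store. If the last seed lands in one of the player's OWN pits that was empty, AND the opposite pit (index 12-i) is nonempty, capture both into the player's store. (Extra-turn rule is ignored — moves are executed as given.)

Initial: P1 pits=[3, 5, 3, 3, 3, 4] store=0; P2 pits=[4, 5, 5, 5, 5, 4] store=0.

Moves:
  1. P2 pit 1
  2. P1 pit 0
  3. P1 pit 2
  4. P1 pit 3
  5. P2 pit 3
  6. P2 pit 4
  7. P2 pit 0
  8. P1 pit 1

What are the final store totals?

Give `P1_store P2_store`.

Move 1: P2 pit1 -> P1=[3,5,3,3,3,4](0) P2=[4,0,6,6,6,5](1)
Move 2: P1 pit0 -> P1=[0,6,4,4,3,4](0) P2=[4,0,6,6,6,5](1)
Move 3: P1 pit2 -> P1=[0,6,0,5,4,5](1) P2=[4,0,6,6,6,5](1)
Move 4: P1 pit3 -> P1=[0,6,0,0,5,6](2) P2=[5,1,6,6,6,5](1)
Move 5: P2 pit3 -> P1=[1,7,1,0,5,6](2) P2=[5,1,6,0,7,6](2)
Move 6: P2 pit4 -> P1=[2,8,2,1,6,6](2) P2=[5,1,6,0,0,7](3)
Move 7: P2 pit0 -> P1=[2,8,2,1,6,6](2) P2=[0,2,7,1,1,8](3)
Move 8: P1 pit1 -> P1=[2,0,3,2,7,7](3) P2=[1,3,8,1,1,8](3)

Answer: 3 3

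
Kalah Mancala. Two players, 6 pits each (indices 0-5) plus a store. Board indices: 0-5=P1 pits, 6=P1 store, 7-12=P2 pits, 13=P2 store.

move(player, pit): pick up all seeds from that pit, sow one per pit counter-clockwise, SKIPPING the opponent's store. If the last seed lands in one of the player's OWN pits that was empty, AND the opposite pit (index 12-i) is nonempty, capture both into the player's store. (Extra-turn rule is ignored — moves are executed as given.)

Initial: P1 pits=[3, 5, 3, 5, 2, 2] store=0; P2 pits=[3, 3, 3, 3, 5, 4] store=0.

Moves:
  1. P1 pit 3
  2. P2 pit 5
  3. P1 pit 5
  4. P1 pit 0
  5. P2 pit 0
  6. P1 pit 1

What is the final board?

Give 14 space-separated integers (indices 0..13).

Answer: 0 0 6 2 5 1 3 1 7 4 4 6 1 1

Derivation:
Move 1: P1 pit3 -> P1=[3,5,3,0,3,3](1) P2=[4,4,3,3,5,4](0)
Move 2: P2 pit5 -> P1=[4,6,4,0,3,3](1) P2=[4,4,3,3,5,0](1)
Move 3: P1 pit5 -> P1=[4,6,4,0,3,0](2) P2=[5,5,3,3,5,0](1)
Move 4: P1 pit0 -> P1=[0,7,5,1,4,0](2) P2=[5,5,3,3,5,0](1)
Move 5: P2 pit0 -> P1=[0,7,5,1,4,0](2) P2=[0,6,4,4,6,1](1)
Move 6: P1 pit1 -> P1=[0,0,6,2,5,1](3) P2=[1,7,4,4,6,1](1)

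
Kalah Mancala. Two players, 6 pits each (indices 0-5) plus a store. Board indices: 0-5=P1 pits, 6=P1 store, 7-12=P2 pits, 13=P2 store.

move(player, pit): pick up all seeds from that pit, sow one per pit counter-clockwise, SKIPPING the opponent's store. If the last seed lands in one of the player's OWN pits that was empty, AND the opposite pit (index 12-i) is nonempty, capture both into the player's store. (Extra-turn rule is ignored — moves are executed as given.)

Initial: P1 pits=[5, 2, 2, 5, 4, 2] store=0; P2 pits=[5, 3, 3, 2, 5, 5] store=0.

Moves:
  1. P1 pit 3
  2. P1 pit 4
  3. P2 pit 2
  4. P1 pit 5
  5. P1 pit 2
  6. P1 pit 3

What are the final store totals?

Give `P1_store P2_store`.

Answer: 10 1

Derivation:
Move 1: P1 pit3 -> P1=[5,2,2,0,5,3](1) P2=[6,4,3,2,5,5](0)
Move 2: P1 pit4 -> P1=[5,2,2,0,0,4](2) P2=[7,5,4,2,5,5](0)
Move 3: P2 pit2 -> P1=[5,2,2,0,0,4](2) P2=[7,5,0,3,6,6](1)
Move 4: P1 pit5 -> P1=[5,2,2,0,0,0](3) P2=[8,6,1,3,6,6](1)
Move 5: P1 pit2 -> P1=[5,2,0,1,0,0](10) P2=[8,0,1,3,6,6](1)
Move 6: P1 pit3 -> P1=[5,2,0,0,1,0](10) P2=[8,0,1,3,6,6](1)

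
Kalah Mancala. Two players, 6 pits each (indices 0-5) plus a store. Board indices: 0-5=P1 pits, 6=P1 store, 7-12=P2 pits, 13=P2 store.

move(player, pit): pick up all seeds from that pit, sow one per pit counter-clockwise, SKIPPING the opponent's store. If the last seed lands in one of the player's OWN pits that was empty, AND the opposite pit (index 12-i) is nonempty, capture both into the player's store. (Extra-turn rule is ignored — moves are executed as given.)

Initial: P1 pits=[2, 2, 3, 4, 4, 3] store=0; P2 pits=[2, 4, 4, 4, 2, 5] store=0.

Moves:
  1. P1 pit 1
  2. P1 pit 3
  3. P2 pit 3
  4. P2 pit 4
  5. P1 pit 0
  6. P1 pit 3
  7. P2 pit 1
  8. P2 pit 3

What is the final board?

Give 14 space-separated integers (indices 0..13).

Move 1: P1 pit1 -> P1=[2,0,4,5,4,3](0) P2=[2,4,4,4,2,5](0)
Move 2: P1 pit3 -> P1=[2,0,4,0,5,4](1) P2=[3,5,4,4,2,5](0)
Move 3: P2 pit3 -> P1=[3,0,4,0,5,4](1) P2=[3,5,4,0,3,6](1)
Move 4: P2 pit4 -> P1=[4,0,4,0,5,4](1) P2=[3,5,4,0,0,7](2)
Move 5: P1 pit0 -> P1=[0,1,5,1,6,4](1) P2=[3,5,4,0,0,7](2)
Move 6: P1 pit3 -> P1=[0,1,5,0,7,4](1) P2=[3,5,4,0,0,7](2)
Move 7: P2 pit1 -> P1=[0,1,5,0,7,4](1) P2=[3,0,5,1,1,8](3)
Move 8: P2 pit3 -> P1=[0,1,5,0,7,4](1) P2=[3,0,5,0,2,8](3)

Answer: 0 1 5 0 7 4 1 3 0 5 0 2 8 3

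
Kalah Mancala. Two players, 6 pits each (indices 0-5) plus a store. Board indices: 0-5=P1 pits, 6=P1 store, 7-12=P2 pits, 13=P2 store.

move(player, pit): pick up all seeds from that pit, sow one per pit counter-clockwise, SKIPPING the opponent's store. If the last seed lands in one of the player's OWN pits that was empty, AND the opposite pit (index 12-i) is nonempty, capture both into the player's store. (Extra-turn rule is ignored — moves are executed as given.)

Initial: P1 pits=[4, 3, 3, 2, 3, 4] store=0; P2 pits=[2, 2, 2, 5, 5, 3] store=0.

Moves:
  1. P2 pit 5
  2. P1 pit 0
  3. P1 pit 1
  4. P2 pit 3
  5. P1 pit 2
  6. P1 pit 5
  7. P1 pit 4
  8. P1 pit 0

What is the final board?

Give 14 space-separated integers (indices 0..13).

Move 1: P2 pit5 -> P1=[5,4,3,2,3,4](0) P2=[2,2,2,5,5,0](1)
Move 2: P1 pit0 -> P1=[0,5,4,3,4,5](0) P2=[2,2,2,5,5,0](1)
Move 3: P1 pit1 -> P1=[0,0,5,4,5,6](1) P2=[2,2,2,5,5,0](1)
Move 4: P2 pit3 -> P1=[1,1,5,4,5,6](1) P2=[2,2,2,0,6,1](2)
Move 5: P1 pit2 -> P1=[1,1,0,5,6,7](2) P2=[3,2,2,0,6,1](2)
Move 6: P1 pit5 -> P1=[1,1,0,5,6,0](3) P2=[4,3,3,1,7,2](2)
Move 7: P1 pit4 -> P1=[1,1,0,5,0,1](4) P2=[5,4,4,2,7,2](2)
Move 8: P1 pit0 -> P1=[0,2,0,5,0,1](4) P2=[5,4,4,2,7,2](2)

Answer: 0 2 0 5 0 1 4 5 4 4 2 7 2 2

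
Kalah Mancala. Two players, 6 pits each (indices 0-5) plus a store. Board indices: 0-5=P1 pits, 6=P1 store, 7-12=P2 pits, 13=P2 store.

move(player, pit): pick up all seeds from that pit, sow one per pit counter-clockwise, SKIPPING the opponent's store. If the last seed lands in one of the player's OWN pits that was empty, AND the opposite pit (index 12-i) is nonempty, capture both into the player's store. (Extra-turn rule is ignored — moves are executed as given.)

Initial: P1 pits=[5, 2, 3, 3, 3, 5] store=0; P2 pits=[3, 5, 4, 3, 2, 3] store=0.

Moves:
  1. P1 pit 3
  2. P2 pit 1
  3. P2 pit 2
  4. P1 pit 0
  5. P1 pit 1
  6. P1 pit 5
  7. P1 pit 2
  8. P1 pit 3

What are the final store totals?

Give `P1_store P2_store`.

Move 1: P1 pit3 -> P1=[5,2,3,0,4,6](1) P2=[3,5,4,3,2,3](0)
Move 2: P2 pit1 -> P1=[5,2,3,0,4,6](1) P2=[3,0,5,4,3,4](1)
Move 3: P2 pit2 -> P1=[6,2,3,0,4,6](1) P2=[3,0,0,5,4,5](2)
Move 4: P1 pit0 -> P1=[0,3,4,1,5,7](2) P2=[3,0,0,5,4,5](2)
Move 5: P1 pit1 -> P1=[0,0,5,2,6,7](2) P2=[3,0,0,5,4,5](2)
Move 6: P1 pit5 -> P1=[0,0,5,2,6,0](3) P2=[4,1,1,6,5,6](2)
Move 7: P1 pit2 -> P1=[0,0,0,3,7,1](4) P2=[5,1,1,6,5,6](2)
Move 8: P1 pit3 -> P1=[0,0,0,0,8,2](5) P2=[5,1,1,6,5,6](2)

Answer: 5 2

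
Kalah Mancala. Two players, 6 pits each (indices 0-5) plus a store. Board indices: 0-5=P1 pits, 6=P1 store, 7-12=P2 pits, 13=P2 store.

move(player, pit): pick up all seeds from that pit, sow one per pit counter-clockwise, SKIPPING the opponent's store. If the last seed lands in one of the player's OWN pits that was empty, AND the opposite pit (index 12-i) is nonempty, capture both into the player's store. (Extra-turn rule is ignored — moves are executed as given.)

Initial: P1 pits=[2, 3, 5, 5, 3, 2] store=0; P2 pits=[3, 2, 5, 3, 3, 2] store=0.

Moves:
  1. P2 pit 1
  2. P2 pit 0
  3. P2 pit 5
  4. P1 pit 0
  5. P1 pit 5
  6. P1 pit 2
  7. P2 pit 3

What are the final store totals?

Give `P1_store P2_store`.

Move 1: P2 pit1 -> P1=[2,3,5,5,3,2](0) P2=[3,0,6,4,3,2](0)
Move 2: P2 pit0 -> P1=[2,3,5,5,3,2](0) P2=[0,1,7,5,3,2](0)
Move 3: P2 pit5 -> P1=[3,3,5,5,3,2](0) P2=[0,1,7,5,3,0](1)
Move 4: P1 pit0 -> P1=[0,4,6,6,3,2](0) P2=[0,1,7,5,3,0](1)
Move 5: P1 pit5 -> P1=[0,4,6,6,3,0](1) P2=[1,1,7,5,3,0](1)
Move 6: P1 pit2 -> P1=[0,4,0,7,4,1](2) P2=[2,2,7,5,3,0](1)
Move 7: P2 pit3 -> P1=[1,5,0,7,4,1](2) P2=[2,2,7,0,4,1](2)

Answer: 2 2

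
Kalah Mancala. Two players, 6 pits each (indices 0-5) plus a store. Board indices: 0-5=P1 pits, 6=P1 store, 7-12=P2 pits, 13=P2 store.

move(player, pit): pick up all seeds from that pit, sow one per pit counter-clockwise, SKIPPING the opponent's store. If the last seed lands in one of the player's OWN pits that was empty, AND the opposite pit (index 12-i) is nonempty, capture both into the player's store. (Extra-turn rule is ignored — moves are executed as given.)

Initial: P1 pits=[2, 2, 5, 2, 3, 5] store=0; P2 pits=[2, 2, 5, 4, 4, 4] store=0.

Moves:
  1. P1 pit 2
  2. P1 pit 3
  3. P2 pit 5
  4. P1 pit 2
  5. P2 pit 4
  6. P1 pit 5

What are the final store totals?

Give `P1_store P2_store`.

Answer: 9 2

Derivation:
Move 1: P1 pit2 -> P1=[2,2,0,3,4,6](1) P2=[3,2,5,4,4,4](0)
Move 2: P1 pit3 -> P1=[2,2,0,0,5,7](2) P2=[3,2,5,4,4,4](0)
Move 3: P2 pit5 -> P1=[3,3,1,0,5,7](2) P2=[3,2,5,4,4,0](1)
Move 4: P1 pit2 -> P1=[3,3,0,0,5,7](8) P2=[3,2,0,4,4,0](1)
Move 5: P2 pit4 -> P1=[4,4,0,0,5,7](8) P2=[3,2,0,4,0,1](2)
Move 6: P1 pit5 -> P1=[4,4,0,0,5,0](9) P2=[4,3,1,5,1,2](2)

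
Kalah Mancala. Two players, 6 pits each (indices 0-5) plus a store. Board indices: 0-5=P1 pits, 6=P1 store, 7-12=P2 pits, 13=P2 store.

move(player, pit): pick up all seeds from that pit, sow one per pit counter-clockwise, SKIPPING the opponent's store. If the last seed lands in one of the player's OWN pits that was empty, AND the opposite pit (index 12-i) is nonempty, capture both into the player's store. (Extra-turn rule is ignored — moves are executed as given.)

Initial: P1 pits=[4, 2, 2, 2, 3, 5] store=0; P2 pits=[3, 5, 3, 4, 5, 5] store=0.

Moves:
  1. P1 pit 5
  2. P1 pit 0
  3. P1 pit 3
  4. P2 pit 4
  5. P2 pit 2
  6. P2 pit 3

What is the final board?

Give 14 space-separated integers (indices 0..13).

Move 1: P1 pit5 -> P1=[4,2,2,2,3,0](1) P2=[4,6,4,5,5,5](0)
Move 2: P1 pit0 -> P1=[0,3,3,3,4,0](1) P2=[4,6,4,5,5,5](0)
Move 3: P1 pit3 -> P1=[0,3,3,0,5,1](2) P2=[4,6,4,5,5,5](0)
Move 4: P2 pit4 -> P1=[1,4,4,0,5,1](2) P2=[4,6,4,5,0,6](1)
Move 5: P2 pit2 -> P1=[1,4,4,0,5,1](2) P2=[4,6,0,6,1,7](2)
Move 6: P2 pit3 -> P1=[2,5,5,0,5,1](2) P2=[4,6,0,0,2,8](3)

Answer: 2 5 5 0 5 1 2 4 6 0 0 2 8 3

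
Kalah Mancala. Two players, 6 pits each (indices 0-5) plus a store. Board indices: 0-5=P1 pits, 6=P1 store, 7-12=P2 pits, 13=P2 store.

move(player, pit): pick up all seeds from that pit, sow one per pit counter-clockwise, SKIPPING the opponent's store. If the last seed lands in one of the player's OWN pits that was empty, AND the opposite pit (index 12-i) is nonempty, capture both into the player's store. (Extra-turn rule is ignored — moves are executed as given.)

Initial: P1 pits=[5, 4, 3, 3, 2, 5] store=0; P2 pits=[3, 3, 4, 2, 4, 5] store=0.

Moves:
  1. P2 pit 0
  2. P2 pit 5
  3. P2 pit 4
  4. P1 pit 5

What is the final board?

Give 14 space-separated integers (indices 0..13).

Answer: 7 6 4 4 2 0 1 1 5 6 4 0 1 2

Derivation:
Move 1: P2 pit0 -> P1=[5,4,3,3,2,5](0) P2=[0,4,5,3,4,5](0)
Move 2: P2 pit5 -> P1=[6,5,4,4,2,5](0) P2=[0,4,5,3,4,0](1)
Move 3: P2 pit4 -> P1=[7,6,4,4,2,5](0) P2=[0,4,5,3,0,1](2)
Move 4: P1 pit5 -> P1=[7,6,4,4,2,0](1) P2=[1,5,6,4,0,1](2)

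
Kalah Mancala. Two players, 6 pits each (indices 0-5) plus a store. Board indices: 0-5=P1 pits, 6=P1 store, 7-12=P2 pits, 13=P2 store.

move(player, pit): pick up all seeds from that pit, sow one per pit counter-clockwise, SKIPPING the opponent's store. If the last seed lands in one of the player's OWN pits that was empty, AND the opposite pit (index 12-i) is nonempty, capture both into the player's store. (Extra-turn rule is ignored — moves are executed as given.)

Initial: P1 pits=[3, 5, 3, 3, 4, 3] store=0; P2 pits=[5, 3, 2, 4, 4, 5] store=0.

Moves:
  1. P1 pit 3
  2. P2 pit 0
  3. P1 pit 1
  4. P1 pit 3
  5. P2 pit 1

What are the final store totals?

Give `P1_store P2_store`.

Move 1: P1 pit3 -> P1=[3,5,3,0,5,4](1) P2=[5,3,2,4,4,5](0)
Move 2: P2 pit0 -> P1=[3,5,3,0,5,4](1) P2=[0,4,3,5,5,6](0)
Move 3: P1 pit1 -> P1=[3,0,4,1,6,5](2) P2=[0,4,3,5,5,6](0)
Move 4: P1 pit3 -> P1=[3,0,4,0,7,5](2) P2=[0,4,3,5,5,6](0)
Move 5: P2 pit1 -> P1=[3,0,4,0,7,5](2) P2=[0,0,4,6,6,7](0)

Answer: 2 0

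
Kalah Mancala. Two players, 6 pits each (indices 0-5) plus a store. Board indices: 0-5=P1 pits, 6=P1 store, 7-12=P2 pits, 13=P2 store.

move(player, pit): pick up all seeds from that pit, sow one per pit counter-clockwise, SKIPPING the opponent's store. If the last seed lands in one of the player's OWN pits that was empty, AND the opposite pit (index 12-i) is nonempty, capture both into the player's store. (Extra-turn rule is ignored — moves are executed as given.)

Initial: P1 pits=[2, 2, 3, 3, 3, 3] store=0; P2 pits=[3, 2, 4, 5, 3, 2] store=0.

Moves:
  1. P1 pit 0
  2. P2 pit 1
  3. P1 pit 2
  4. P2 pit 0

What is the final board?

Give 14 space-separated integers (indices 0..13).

Move 1: P1 pit0 -> P1=[0,3,4,3,3,3](0) P2=[3,2,4,5,3,2](0)
Move 2: P2 pit1 -> P1=[0,3,4,3,3,3](0) P2=[3,0,5,6,3,2](0)
Move 3: P1 pit2 -> P1=[0,3,0,4,4,4](1) P2=[3,0,5,6,3,2](0)
Move 4: P2 pit0 -> P1=[0,3,0,4,4,4](1) P2=[0,1,6,7,3,2](0)

Answer: 0 3 0 4 4 4 1 0 1 6 7 3 2 0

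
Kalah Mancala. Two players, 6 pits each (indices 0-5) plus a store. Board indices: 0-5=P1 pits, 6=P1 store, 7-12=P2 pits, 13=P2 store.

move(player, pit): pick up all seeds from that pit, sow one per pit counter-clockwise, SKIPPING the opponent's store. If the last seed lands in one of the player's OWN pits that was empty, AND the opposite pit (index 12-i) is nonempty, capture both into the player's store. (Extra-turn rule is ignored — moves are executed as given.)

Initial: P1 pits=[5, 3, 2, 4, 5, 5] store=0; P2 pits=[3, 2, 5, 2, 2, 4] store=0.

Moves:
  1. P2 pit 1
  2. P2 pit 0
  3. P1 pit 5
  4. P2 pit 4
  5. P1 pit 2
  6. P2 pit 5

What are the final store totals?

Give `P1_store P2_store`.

Answer: 1 2

Derivation:
Move 1: P2 pit1 -> P1=[5,3,2,4,5,5](0) P2=[3,0,6,3,2,4](0)
Move 2: P2 pit0 -> P1=[5,3,2,4,5,5](0) P2=[0,1,7,4,2,4](0)
Move 3: P1 pit5 -> P1=[5,3,2,4,5,0](1) P2=[1,2,8,5,2,4](0)
Move 4: P2 pit4 -> P1=[5,3,2,4,5,0](1) P2=[1,2,8,5,0,5](1)
Move 5: P1 pit2 -> P1=[5,3,0,5,6,0](1) P2=[1,2,8,5,0,5](1)
Move 6: P2 pit5 -> P1=[6,4,1,6,6,0](1) P2=[1,2,8,5,0,0](2)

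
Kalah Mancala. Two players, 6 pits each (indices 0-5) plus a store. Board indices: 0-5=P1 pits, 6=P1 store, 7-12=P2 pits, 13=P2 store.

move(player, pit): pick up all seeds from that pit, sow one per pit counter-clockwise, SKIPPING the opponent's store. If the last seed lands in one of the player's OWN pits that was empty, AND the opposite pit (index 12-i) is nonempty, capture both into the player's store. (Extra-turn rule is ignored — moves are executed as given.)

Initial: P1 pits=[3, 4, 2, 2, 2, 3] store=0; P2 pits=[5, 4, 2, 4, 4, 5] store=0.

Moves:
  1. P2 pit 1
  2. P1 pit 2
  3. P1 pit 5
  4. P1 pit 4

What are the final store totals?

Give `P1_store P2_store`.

Move 1: P2 pit1 -> P1=[3,4,2,2,2,3](0) P2=[5,0,3,5,5,6](0)
Move 2: P1 pit2 -> P1=[3,4,0,3,3,3](0) P2=[5,0,3,5,5,6](0)
Move 3: P1 pit5 -> P1=[3,4,0,3,3,0](1) P2=[6,1,3,5,5,6](0)
Move 4: P1 pit4 -> P1=[3,4,0,3,0,1](2) P2=[7,1,3,5,5,6](0)

Answer: 2 0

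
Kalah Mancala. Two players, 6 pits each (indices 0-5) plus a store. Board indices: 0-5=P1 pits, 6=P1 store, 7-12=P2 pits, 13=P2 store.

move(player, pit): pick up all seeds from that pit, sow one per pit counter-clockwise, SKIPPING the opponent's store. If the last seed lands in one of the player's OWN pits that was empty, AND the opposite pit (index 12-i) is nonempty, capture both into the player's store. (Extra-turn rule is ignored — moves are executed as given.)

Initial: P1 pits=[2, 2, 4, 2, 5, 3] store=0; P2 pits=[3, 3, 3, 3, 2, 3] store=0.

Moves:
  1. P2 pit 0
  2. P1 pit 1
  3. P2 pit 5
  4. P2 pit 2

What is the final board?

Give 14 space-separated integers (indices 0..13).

Move 1: P2 pit0 -> P1=[2,2,4,2,5,3](0) P2=[0,4,4,4,2,3](0)
Move 2: P1 pit1 -> P1=[2,0,5,3,5,3](0) P2=[0,4,4,4,2,3](0)
Move 3: P2 pit5 -> P1=[3,1,5,3,5,3](0) P2=[0,4,4,4,2,0](1)
Move 4: P2 pit2 -> P1=[3,1,5,3,5,3](0) P2=[0,4,0,5,3,1](2)

Answer: 3 1 5 3 5 3 0 0 4 0 5 3 1 2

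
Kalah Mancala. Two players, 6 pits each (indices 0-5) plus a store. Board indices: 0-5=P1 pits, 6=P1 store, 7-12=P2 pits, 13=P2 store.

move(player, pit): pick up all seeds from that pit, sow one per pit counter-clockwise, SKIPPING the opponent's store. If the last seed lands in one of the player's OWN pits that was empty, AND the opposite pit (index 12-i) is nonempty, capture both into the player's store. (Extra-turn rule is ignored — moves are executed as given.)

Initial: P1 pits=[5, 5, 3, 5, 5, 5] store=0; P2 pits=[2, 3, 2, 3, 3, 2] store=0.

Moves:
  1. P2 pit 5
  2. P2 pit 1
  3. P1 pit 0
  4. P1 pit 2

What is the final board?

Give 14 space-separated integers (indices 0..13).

Answer: 0 6 0 7 7 7 2 2 0 3 4 4 0 1

Derivation:
Move 1: P2 pit5 -> P1=[6,5,3,5,5,5](0) P2=[2,3,2,3,3,0](1)
Move 2: P2 pit1 -> P1=[6,5,3,5,5,5](0) P2=[2,0,3,4,4,0](1)
Move 3: P1 pit0 -> P1=[0,6,4,6,6,6](1) P2=[2,0,3,4,4,0](1)
Move 4: P1 pit2 -> P1=[0,6,0,7,7,7](2) P2=[2,0,3,4,4,0](1)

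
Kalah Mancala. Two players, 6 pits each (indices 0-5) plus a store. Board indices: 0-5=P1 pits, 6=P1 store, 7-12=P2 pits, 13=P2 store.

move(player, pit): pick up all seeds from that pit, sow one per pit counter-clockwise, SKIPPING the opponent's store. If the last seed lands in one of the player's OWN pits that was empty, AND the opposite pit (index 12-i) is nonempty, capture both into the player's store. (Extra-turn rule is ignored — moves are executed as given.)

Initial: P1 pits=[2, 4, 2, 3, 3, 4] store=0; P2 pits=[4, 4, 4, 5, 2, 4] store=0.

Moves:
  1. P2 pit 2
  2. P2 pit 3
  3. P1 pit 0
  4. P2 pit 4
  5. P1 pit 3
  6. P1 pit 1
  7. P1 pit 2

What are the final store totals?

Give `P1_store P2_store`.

Answer: 3 3

Derivation:
Move 1: P2 pit2 -> P1=[2,4,2,3,3,4](0) P2=[4,4,0,6,3,5](1)
Move 2: P2 pit3 -> P1=[3,5,3,3,3,4](0) P2=[4,4,0,0,4,6](2)
Move 3: P1 pit0 -> P1=[0,6,4,4,3,4](0) P2=[4,4,0,0,4,6](2)
Move 4: P2 pit4 -> P1=[1,7,4,4,3,4](0) P2=[4,4,0,0,0,7](3)
Move 5: P1 pit3 -> P1=[1,7,4,0,4,5](1) P2=[5,4,0,0,0,7](3)
Move 6: P1 pit1 -> P1=[1,0,5,1,5,6](2) P2=[6,5,0,0,0,7](3)
Move 7: P1 pit2 -> P1=[1,0,0,2,6,7](3) P2=[7,5,0,0,0,7](3)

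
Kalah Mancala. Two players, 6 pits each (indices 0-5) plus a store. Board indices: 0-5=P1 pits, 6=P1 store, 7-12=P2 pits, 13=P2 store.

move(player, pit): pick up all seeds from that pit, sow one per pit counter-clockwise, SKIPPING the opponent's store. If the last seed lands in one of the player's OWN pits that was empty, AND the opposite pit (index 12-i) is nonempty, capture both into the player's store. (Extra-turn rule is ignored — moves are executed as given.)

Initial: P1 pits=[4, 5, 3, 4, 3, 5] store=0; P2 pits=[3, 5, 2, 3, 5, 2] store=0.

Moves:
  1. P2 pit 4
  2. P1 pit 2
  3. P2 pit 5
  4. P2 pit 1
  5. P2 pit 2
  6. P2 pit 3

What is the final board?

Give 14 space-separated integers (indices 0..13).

Answer: 7 8 0 5 4 6 1 3 0 0 0 3 3 4

Derivation:
Move 1: P2 pit4 -> P1=[5,6,4,4,3,5](0) P2=[3,5,2,3,0,3](1)
Move 2: P1 pit2 -> P1=[5,6,0,5,4,6](1) P2=[3,5,2,3,0,3](1)
Move 3: P2 pit5 -> P1=[6,7,0,5,4,6](1) P2=[3,5,2,3,0,0](2)
Move 4: P2 pit1 -> P1=[6,7,0,5,4,6](1) P2=[3,0,3,4,1,1](3)
Move 5: P2 pit2 -> P1=[6,7,0,5,4,6](1) P2=[3,0,0,5,2,2](3)
Move 6: P2 pit3 -> P1=[7,8,0,5,4,6](1) P2=[3,0,0,0,3,3](4)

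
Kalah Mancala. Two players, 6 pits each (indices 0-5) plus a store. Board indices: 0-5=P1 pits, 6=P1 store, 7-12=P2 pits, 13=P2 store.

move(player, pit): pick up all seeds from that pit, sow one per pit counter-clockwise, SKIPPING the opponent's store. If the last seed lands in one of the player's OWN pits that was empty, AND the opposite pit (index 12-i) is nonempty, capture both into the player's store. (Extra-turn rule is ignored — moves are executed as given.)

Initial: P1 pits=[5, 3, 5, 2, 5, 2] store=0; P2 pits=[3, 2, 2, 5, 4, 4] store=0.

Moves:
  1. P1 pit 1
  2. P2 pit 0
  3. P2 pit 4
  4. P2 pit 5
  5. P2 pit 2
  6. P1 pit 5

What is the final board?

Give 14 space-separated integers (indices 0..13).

Move 1: P1 pit1 -> P1=[5,0,6,3,6,2](0) P2=[3,2,2,5,4,4](0)
Move 2: P2 pit0 -> P1=[5,0,6,3,6,2](0) P2=[0,3,3,6,4,4](0)
Move 3: P2 pit4 -> P1=[6,1,6,3,6,2](0) P2=[0,3,3,6,0,5](1)
Move 4: P2 pit5 -> P1=[7,2,7,4,6,2](0) P2=[0,3,3,6,0,0](2)
Move 5: P2 pit2 -> P1=[0,2,7,4,6,2](0) P2=[0,3,0,7,1,0](10)
Move 6: P1 pit5 -> P1=[0,2,7,4,6,0](1) P2=[1,3,0,7,1,0](10)

Answer: 0 2 7 4 6 0 1 1 3 0 7 1 0 10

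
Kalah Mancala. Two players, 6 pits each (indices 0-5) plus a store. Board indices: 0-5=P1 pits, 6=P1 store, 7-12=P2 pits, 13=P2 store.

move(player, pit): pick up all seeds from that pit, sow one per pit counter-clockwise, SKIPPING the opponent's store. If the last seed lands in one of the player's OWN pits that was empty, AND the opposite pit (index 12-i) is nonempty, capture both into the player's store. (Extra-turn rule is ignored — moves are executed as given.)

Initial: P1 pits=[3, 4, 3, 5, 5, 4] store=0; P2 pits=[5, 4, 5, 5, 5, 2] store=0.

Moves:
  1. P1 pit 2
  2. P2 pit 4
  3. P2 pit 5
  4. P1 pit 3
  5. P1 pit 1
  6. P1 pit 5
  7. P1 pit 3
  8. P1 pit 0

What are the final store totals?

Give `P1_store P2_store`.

Move 1: P1 pit2 -> P1=[3,4,0,6,6,5](0) P2=[5,4,5,5,5,2](0)
Move 2: P2 pit4 -> P1=[4,5,1,6,6,5](0) P2=[5,4,5,5,0,3](1)
Move 3: P2 pit5 -> P1=[5,6,1,6,6,5](0) P2=[5,4,5,5,0,0](2)
Move 4: P1 pit3 -> P1=[5,6,1,0,7,6](1) P2=[6,5,6,5,0,0](2)
Move 5: P1 pit1 -> P1=[5,0,2,1,8,7](2) P2=[7,5,6,5,0,0](2)
Move 6: P1 pit5 -> P1=[5,0,2,1,8,0](3) P2=[8,6,7,6,1,1](2)
Move 7: P1 pit3 -> P1=[5,0,2,0,9,0](3) P2=[8,6,7,6,1,1](2)
Move 8: P1 pit0 -> P1=[0,1,3,1,10,0](12) P2=[0,6,7,6,1,1](2)

Answer: 12 2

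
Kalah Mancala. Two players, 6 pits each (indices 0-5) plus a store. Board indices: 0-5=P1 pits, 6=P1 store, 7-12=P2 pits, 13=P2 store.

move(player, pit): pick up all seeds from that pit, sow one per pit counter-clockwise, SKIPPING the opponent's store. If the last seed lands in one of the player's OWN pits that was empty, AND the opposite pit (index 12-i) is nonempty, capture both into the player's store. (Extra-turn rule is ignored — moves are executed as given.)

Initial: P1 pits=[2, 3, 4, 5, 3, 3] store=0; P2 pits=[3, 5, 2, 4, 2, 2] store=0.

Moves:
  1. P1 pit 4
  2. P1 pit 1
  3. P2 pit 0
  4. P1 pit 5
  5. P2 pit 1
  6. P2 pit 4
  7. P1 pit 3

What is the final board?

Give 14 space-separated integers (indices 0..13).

Move 1: P1 pit4 -> P1=[2,3,4,5,0,4](1) P2=[4,5,2,4,2,2](0)
Move 2: P1 pit1 -> P1=[2,0,5,6,0,4](7) P2=[4,0,2,4,2,2](0)
Move 3: P2 pit0 -> P1=[2,0,5,6,0,4](7) P2=[0,1,3,5,3,2](0)
Move 4: P1 pit5 -> P1=[2,0,5,6,0,0](8) P2=[1,2,4,5,3,2](0)
Move 5: P2 pit1 -> P1=[2,0,5,6,0,0](8) P2=[1,0,5,6,3,2](0)
Move 6: P2 pit4 -> P1=[3,0,5,6,0,0](8) P2=[1,0,5,6,0,3](1)
Move 7: P1 pit3 -> P1=[3,0,5,0,1,1](9) P2=[2,1,6,6,0,3](1)

Answer: 3 0 5 0 1 1 9 2 1 6 6 0 3 1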